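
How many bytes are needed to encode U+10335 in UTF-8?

U+10335 = 0x10335. UTF-8 uses 1 byte below 0x80, 2 below 0x800, 3 below 0x10000, 4 up to 0x10FFFF. 0x10335 is in U+10000–U+10FFFF → 4 bytes.

4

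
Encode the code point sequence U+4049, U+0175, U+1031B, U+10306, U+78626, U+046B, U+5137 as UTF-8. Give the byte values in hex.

E4 81 89 C5 B5 F0 90 8C 9B F0 90 8C 86 F1 B8 98 A6 D1 AB E5 84 B7

U+4049: 3-byte form → E4 81 89.
U+0175: 2-byte form → C5 B5.
U+1031B: 4-byte form → F0 90 8C 9B.
U+10306: 4-byte form → F0 90 8C 86.
U+78626: 4-byte form → F1 B8 98 A6.
U+046B: 2-byte form → D1 AB.
U+5137: 3-byte form → E5 84 B7.
Concatenated (22 bytes): E4 81 89 C5 B5 F0 90 8C 9B F0 90 8C 86 F1 B8 98 A6 D1 AB E5 84 B7.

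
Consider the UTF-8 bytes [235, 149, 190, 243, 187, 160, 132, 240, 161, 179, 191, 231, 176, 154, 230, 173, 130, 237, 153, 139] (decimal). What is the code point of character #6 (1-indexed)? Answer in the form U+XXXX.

Offset 0: leading byte 0xEB = 11101011 → 3-byte char #1 = EB 95 BE.
Offset 3: leading byte 0xF3 = 11110011 → 4-byte char #2 = F3 BB A0 84.
Offset 7: leading byte 0xF0 = 11110000 → 4-byte char #3 = F0 A1 B3 BF.
Offset 11: leading byte 0xE7 = 11100111 → 3-byte char #4 = E7 B0 9A.
Offset 14: leading byte 0xE6 = 11100110 → 3-byte char #5 = E6 AD 82.
Offset 17: leading byte 0xED = 11101101 → 3-byte char #6 = ED 99 8B.
Leading byte 0xED = 11101101 matches 1110xxxx → 3-byte sequence.
Byte 1: 0xED = 11101101, payload 1101 (4 bits).
Byte 2: 0x99 = 10011001 (10xxxxxx ✓), payload 011001.
Byte 3: 0x8B = 10001011 (10xxxxxx ✓), payload 001011.
Concatenate: 1101011001001011 = 0xD64B (16 bits → U+D64B).

U+D64B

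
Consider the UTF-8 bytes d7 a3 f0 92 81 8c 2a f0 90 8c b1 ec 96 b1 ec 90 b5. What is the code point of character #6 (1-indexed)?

U+C435

Offset 0: leading byte 0xD7 = 11010111 → 2-byte char #1 = D7 A3.
Offset 2: leading byte 0xF0 = 11110000 → 4-byte char #2 = F0 92 81 8C.
Offset 6: leading byte 0x2A = 00101010 → 1-byte char #3 = 2A.
Offset 7: leading byte 0xF0 = 11110000 → 4-byte char #4 = F0 90 8C B1.
Offset 11: leading byte 0xEC = 11101100 → 3-byte char #5 = EC 96 B1.
Offset 14: leading byte 0xEC = 11101100 → 3-byte char #6 = EC 90 B5.
Leading byte 0xEC = 11101100 matches 1110xxxx → 3-byte sequence.
Byte 1: 0xEC = 11101100, payload 1100 (4 bits).
Byte 2: 0x90 = 10010000 (10xxxxxx ✓), payload 010000.
Byte 3: 0xB5 = 10110101 (10xxxxxx ✓), payload 110101.
Concatenate: 1100010000110101 = 0xC435 (16 bits → U+C435).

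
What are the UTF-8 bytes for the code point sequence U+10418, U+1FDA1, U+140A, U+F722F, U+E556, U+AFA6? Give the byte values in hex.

F0 90 90 98 F0 9F B6 A1 E1 90 8A F3 B7 88 AF EE 95 96 EA BE A6

U+10418: 4-byte form → F0 90 90 98.
U+1FDA1: 4-byte form → F0 9F B6 A1.
U+140A: 3-byte form → E1 90 8A.
U+F722F: 4-byte form → F3 B7 88 AF.
U+E556: 3-byte form → EE 95 96.
U+AFA6: 3-byte form → EA BE A6.
Concatenated (21 bytes): F0 90 90 98 F0 9F B6 A1 E1 90 8A F3 B7 88 AF EE 95 96 EA BE A6.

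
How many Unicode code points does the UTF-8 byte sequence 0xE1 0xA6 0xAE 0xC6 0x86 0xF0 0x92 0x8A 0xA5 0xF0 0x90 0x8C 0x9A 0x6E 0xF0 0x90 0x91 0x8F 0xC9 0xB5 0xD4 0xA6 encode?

8

Byte at offset 0: 0xE1 = 11100001 → 3-byte char (#1). Advance 3.
Byte at offset 3: 0xC6 = 11000110 → 2-byte char (#2). Advance 2.
Byte at offset 5: 0xF0 = 11110000 → 4-byte char (#3). Advance 4.
Byte at offset 9: 0xF0 = 11110000 → 4-byte char (#4). Advance 4.
Byte at offset 13: 0x6E = 01101110 → 1-byte char (#5). Advance 1.
Byte at offset 14: 0xF0 = 11110000 → 4-byte char (#6). Advance 4.
Byte at offset 18: 0xC9 = 11001001 → 2-byte char (#7). Advance 2.
Byte at offset 20: 0xD4 = 11010100 → 2-byte char (#8). Advance 2.
Reached end at offset 22 after 8 code points.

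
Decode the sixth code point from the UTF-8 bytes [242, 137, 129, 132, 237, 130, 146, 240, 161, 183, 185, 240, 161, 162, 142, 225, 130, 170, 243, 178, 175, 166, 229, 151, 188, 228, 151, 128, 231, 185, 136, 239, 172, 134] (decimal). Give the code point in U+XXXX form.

U+F2BE6

Offset 0: leading byte 0xF2 = 11110010 → 4-byte char #1 = F2 89 81 84.
Offset 4: leading byte 0xED = 11101101 → 3-byte char #2 = ED 82 92.
Offset 7: leading byte 0xF0 = 11110000 → 4-byte char #3 = F0 A1 B7 B9.
Offset 11: leading byte 0xF0 = 11110000 → 4-byte char #4 = F0 A1 A2 8E.
Offset 15: leading byte 0xE1 = 11100001 → 3-byte char #5 = E1 82 AA.
Offset 18: leading byte 0xF3 = 11110011 → 4-byte char #6 = F3 B2 AF A6.
Leading byte 0xF3 = 11110011 matches 11110xxx → 4-byte sequence.
Byte 1: 0xF3 = 11110011, payload 011 (3 bits).
Byte 2: 0xB2 = 10110010 (10xxxxxx ✓), payload 110010.
Byte 3: 0xAF = 10101111 (10xxxxxx ✓), payload 101111.
Byte 4: 0xA6 = 10100110 (10xxxxxx ✓), payload 100110.
Concatenate: 011110010101111100110 = 0xF2BE6 (21 bits → U+F2BE6).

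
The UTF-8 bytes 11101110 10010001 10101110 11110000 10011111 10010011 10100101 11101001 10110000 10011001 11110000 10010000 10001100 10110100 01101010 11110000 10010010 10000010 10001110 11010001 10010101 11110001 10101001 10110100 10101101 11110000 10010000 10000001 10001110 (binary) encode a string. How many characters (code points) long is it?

9

Byte at offset 0: 0xEE = 11101110 → 3-byte char (#1). Advance 3.
Byte at offset 3: 0xF0 = 11110000 → 4-byte char (#2). Advance 4.
Byte at offset 7: 0xE9 = 11101001 → 3-byte char (#3). Advance 3.
Byte at offset 10: 0xF0 = 11110000 → 4-byte char (#4). Advance 4.
Byte at offset 14: 0x6A = 01101010 → 1-byte char (#5). Advance 1.
Byte at offset 15: 0xF0 = 11110000 → 4-byte char (#6). Advance 4.
Byte at offset 19: 0xD1 = 11010001 → 2-byte char (#7). Advance 2.
Byte at offset 21: 0xF1 = 11110001 → 4-byte char (#8). Advance 4.
Byte at offset 25: 0xF0 = 11110000 → 4-byte char (#9). Advance 4.
Reached end at offset 29 after 9 code points.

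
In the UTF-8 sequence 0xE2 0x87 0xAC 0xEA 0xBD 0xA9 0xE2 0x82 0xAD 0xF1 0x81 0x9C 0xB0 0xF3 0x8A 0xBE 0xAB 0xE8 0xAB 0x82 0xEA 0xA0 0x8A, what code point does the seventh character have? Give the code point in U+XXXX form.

U+A80A

Offset 0: leading byte 0xE2 = 11100010 → 3-byte char #1 = E2 87 AC.
Offset 3: leading byte 0xEA = 11101010 → 3-byte char #2 = EA BD A9.
Offset 6: leading byte 0xE2 = 11100010 → 3-byte char #3 = E2 82 AD.
Offset 9: leading byte 0xF1 = 11110001 → 4-byte char #4 = F1 81 9C B0.
Offset 13: leading byte 0xF3 = 11110011 → 4-byte char #5 = F3 8A BE AB.
Offset 17: leading byte 0xE8 = 11101000 → 3-byte char #6 = E8 AB 82.
Offset 20: leading byte 0xEA = 11101010 → 3-byte char #7 = EA A0 8A.
Leading byte 0xEA = 11101010 matches 1110xxxx → 3-byte sequence.
Byte 1: 0xEA = 11101010, payload 1010 (4 bits).
Byte 2: 0xA0 = 10100000 (10xxxxxx ✓), payload 100000.
Byte 3: 0x8A = 10001010 (10xxxxxx ✓), payload 001010.
Concatenate: 1010100000001010 = 0xA80A (16 bits → U+A80A).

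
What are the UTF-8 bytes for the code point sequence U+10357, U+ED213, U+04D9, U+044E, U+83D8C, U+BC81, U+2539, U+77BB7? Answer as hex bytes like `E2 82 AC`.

F0 90 8D 97 F3 AD 88 93 D3 99 D1 8E F2 83 B6 8C EB B2 81 E2 94 B9 F1 B7 AE B7

U+10357: 4-byte form → F0 90 8D 97.
U+ED213: 4-byte form → F3 AD 88 93.
U+04D9: 2-byte form → D3 99.
U+044E: 2-byte form → D1 8E.
U+83D8C: 4-byte form → F2 83 B6 8C.
U+BC81: 3-byte form → EB B2 81.
U+2539: 3-byte form → E2 94 B9.
U+77BB7: 4-byte form → F1 B7 AE B7.
Concatenated (26 bytes): F0 90 8D 97 F3 AD 88 93 D3 99 D1 8E F2 83 B6 8C EB B2 81 E2 94 B9 F1 B7 AE B7.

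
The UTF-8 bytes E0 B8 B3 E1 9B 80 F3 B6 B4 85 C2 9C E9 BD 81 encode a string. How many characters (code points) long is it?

5

Byte at offset 0: 0xE0 = 11100000 → 3-byte char (#1). Advance 3.
Byte at offset 3: 0xE1 = 11100001 → 3-byte char (#2). Advance 3.
Byte at offset 6: 0xF3 = 11110011 → 4-byte char (#3). Advance 4.
Byte at offset 10: 0xC2 = 11000010 → 2-byte char (#4). Advance 2.
Byte at offset 12: 0xE9 = 11101001 → 3-byte char (#5). Advance 3.
Reached end at offset 15 after 5 code points.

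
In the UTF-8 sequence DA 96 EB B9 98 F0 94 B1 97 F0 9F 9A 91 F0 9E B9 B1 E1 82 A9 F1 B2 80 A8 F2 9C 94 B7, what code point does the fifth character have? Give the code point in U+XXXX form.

U+1EE71

Offset 0: leading byte 0xDA = 11011010 → 2-byte char #1 = DA 96.
Offset 2: leading byte 0xEB = 11101011 → 3-byte char #2 = EB B9 98.
Offset 5: leading byte 0xF0 = 11110000 → 4-byte char #3 = F0 94 B1 97.
Offset 9: leading byte 0xF0 = 11110000 → 4-byte char #4 = F0 9F 9A 91.
Offset 13: leading byte 0xF0 = 11110000 → 4-byte char #5 = F0 9E B9 B1.
Leading byte 0xF0 = 11110000 matches 11110xxx → 4-byte sequence.
Byte 1: 0xF0 = 11110000, payload 000 (3 bits).
Byte 2: 0x9E = 10011110 (10xxxxxx ✓), payload 011110.
Byte 3: 0xB9 = 10111001 (10xxxxxx ✓), payload 111001.
Byte 4: 0xB1 = 10110001 (10xxxxxx ✓), payload 110001.
Concatenate: 000011110111001110001 = 0x1EE71 (21 bits → U+1EE71).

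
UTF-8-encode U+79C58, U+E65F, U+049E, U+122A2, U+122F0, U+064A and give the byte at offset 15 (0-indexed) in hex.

U+79C58 → 4-byte form F1 B9 B1 98 at offsets 0–3.
U+E65F → 3-byte form EE 99 9F at offsets 4–6.
U+049E → 2-byte form D2 9E at offsets 7–8.
U+122A2 → 4-byte form F0 92 8A A2 at offsets 9–12.
U+122F0 → 4-byte form F0 92 8B B0 at offsets 13–16.
Offset 15 falls in char 5's range; it's byte 3 of F0 92 8B B0 = 0x8B.

0x8B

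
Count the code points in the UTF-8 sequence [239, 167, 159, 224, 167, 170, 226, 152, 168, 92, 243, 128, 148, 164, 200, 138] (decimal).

Byte at offset 0: 0xEF = 11101111 → 3-byte char (#1). Advance 3.
Byte at offset 3: 0xE0 = 11100000 → 3-byte char (#2). Advance 3.
Byte at offset 6: 0xE2 = 11100010 → 3-byte char (#3). Advance 3.
Byte at offset 9: 0x5C = 01011100 → 1-byte char (#4). Advance 1.
Byte at offset 10: 0xF3 = 11110011 → 4-byte char (#5). Advance 4.
Byte at offset 14: 0xC8 = 11001000 → 2-byte char (#6). Advance 2.
Reached end at offset 16 after 6 code points.

6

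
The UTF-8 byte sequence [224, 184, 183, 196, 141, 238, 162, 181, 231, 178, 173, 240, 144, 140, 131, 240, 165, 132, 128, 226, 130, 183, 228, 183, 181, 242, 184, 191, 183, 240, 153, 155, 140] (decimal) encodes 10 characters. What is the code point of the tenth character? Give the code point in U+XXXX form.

U+196CC

Offset 0: leading byte 0xE0 = 11100000 → 3-byte char #1 = E0 B8 B7.
Offset 3: leading byte 0xC4 = 11000100 → 2-byte char #2 = C4 8D.
Offset 5: leading byte 0xEE = 11101110 → 3-byte char #3 = EE A2 B5.
Offset 8: leading byte 0xE7 = 11100111 → 3-byte char #4 = E7 B2 AD.
Offset 11: leading byte 0xF0 = 11110000 → 4-byte char #5 = F0 90 8C 83.
Offset 15: leading byte 0xF0 = 11110000 → 4-byte char #6 = F0 A5 84 80.
Offset 19: leading byte 0xE2 = 11100010 → 3-byte char #7 = E2 82 B7.
Offset 22: leading byte 0xE4 = 11100100 → 3-byte char #8 = E4 B7 B5.
Offset 25: leading byte 0xF2 = 11110010 → 4-byte char #9 = F2 B8 BF B7.
Offset 29: leading byte 0xF0 = 11110000 → 4-byte char #10 = F0 99 9B 8C.
Leading byte 0xF0 = 11110000 matches 11110xxx → 4-byte sequence.
Byte 1: 0xF0 = 11110000, payload 000 (3 bits).
Byte 2: 0x99 = 10011001 (10xxxxxx ✓), payload 011001.
Byte 3: 0x9B = 10011011 (10xxxxxx ✓), payload 011011.
Byte 4: 0x8C = 10001100 (10xxxxxx ✓), payload 001100.
Concatenate: 000011001011011001100 = 0x196CC (21 bits → U+196CC).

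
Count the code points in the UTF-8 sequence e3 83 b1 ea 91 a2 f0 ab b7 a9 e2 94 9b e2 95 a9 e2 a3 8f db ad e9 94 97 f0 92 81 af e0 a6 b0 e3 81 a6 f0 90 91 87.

12

Byte at offset 0: 0xE3 = 11100011 → 3-byte char (#1). Advance 3.
Byte at offset 3: 0xEA = 11101010 → 3-byte char (#2). Advance 3.
Byte at offset 6: 0xF0 = 11110000 → 4-byte char (#3). Advance 4.
Byte at offset 10: 0xE2 = 11100010 → 3-byte char (#4). Advance 3.
Byte at offset 13: 0xE2 = 11100010 → 3-byte char (#5). Advance 3.
Byte at offset 16: 0xE2 = 11100010 → 3-byte char (#6). Advance 3.
Byte at offset 19: 0xDB = 11011011 → 2-byte char (#7). Advance 2.
Byte at offset 21: 0xE9 = 11101001 → 3-byte char (#8). Advance 3.
Byte at offset 24: 0xF0 = 11110000 → 4-byte char (#9). Advance 4.
Byte at offset 28: 0xE0 = 11100000 → 3-byte char (#10). Advance 3.
Byte at offset 31: 0xE3 = 11100011 → 3-byte char (#11). Advance 3.
Byte at offset 34: 0xF0 = 11110000 → 4-byte char (#12). Advance 4.
Reached end at offset 38 after 12 code points.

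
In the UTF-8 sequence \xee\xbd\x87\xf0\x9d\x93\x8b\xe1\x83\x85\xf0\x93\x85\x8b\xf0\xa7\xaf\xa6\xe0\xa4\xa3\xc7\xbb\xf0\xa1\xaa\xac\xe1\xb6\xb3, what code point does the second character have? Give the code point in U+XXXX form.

U+1D4CB

Offset 0: leading byte 0xEE = 11101110 → 3-byte char #1 = EE BD 87.
Offset 3: leading byte 0xF0 = 11110000 → 4-byte char #2 = F0 9D 93 8B.
Leading byte 0xF0 = 11110000 matches 11110xxx → 4-byte sequence.
Byte 1: 0xF0 = 11110000, payload 000 (3 bits).
Byte 2: 0x9D = 10011101 (10xxxxxx ✓), payload 011101.
Byte 3: 0x93 = 10010011 (10xxxxxx ✓), payload 010011.
Byte 4: 0x8B = 10001011 (10xxxxxx ✓), payload 001011.
Concatenate: 000011101010011001011 = 0x1D4CB (21 bits → U+1D4CB).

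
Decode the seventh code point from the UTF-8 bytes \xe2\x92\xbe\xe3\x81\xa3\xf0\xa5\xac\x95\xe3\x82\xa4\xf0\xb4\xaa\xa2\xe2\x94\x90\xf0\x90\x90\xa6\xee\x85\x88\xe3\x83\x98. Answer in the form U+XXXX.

U+10426

Offset 0: leading byte 0xE2 = 11100010 → 3-byte char #1 = E2 92 BE.
Offset 3: leading byte 0xE3 = 11100011 → 3-byte char #2 = E3 81 A3.
Offset 6: leading byte 0xF0 = 11110000 → 4-byte char #3 = F0 A5 AC 95.
Offset 10: leading byte 0xE3 = 11100011 → 3-byte char #4 = E3 82 A4.
Offset 13: leading byte 0xF0 = 11110000 → 4-byte char #5 = F0 B4 AA A2.
Offset 17: leading byte 0xE2 = 11100010 → 3-byte char #6 = E2 94 90.
Offset 20: leading byte 0xF0 = 11110000 → 4-byte char #7 = F0 90 90 A6.
Leading byte 0xF0 = 11110000 matches 11110xxx → 4-byte sequence.
Byte 1: 0xF0 = 11110000, payload 000 (3 bits).
Byte 2: 0x90 = 10010000 (10xxxxxx ✓), payload 010000.
Byte 3: 0x90 = 10010000 (10xxxxxx ✓), payload 010000.
Byte 4: 0xA6 = 10100110 (10xxxxxx ✓), payload 100110.
Concatenate: 000010000010000100110 = 0x10426 (21 bits → U+10426).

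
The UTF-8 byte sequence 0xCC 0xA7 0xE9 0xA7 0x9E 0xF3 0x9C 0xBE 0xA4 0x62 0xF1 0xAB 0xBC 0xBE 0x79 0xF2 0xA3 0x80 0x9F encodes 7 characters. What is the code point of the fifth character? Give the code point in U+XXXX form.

U+6BF3E

Offset 0: leading byte 0xCC = 11001100 → 2-byte char #1 = CC A7.
Offset 2: leading byte 0xE9 = 11101001 → 3-byte char #2 = E9 A7 9E.
Offset 5: leading byte 0xF3 = 11110011 → 4-byte char #3 = F3 9C BE A4.
Offset 9: leading byte 0x62 = 01100010 → 1-byte char #4 = 62.
Offset 10: leading byte 0xF1 = 11110001 → 4-byte char #5 = F1 AB BC BE.
Leading byte 0xF1 = 11110001 matches 11110xxx → 4-byte sequence.
Byte 1: 0xF1 = 11110001, payload 001 (3 bits).
Byte 2: 0xAB = 10101011 (10xxxxxx ✓), payload 101011.
Byte 3: 0xBC = 10111100 (10xxxxxx ✓), payload 111100.
Byte 4: 0xBE = 10111110 (10xxxxxx ✓), payload 111110.
Concatenate: 001101011111100111110 = 0x6BF3E (21 bits → U+6BF3E).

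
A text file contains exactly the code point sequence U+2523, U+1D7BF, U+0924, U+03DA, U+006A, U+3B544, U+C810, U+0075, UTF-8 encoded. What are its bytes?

E2 94 A3 F0 9D 9E BF E0 A4 A4 CF 9A 6A F0 BB 95 84 EC A0 90 75

U+2523: 3-byte form → E2 94 A3.
U+1D7BF: 4-byte form → F0 9D 9E BF.
U+0924: 3-byte form → E0 A4 A4.
U+03DA: 2-byte form → CF 9A.
U+006A: 1-byte form → 6A.
U+3B544: 4-byte form → F0 BB 95 84.
U+C810: 3-byte form → EC A0 90.
U+0075: 1-byte form → 75.
Concatenated (21 bytes): E2 94 A3 F0 9D 9E BF E0 A4 A4 CF 9A 6A F0 BB 95 84 EC A0 90 75.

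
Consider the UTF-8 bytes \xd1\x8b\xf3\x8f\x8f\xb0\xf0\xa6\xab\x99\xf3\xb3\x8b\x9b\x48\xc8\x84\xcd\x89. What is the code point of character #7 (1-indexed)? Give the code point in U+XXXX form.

U+0349

Offset 0: leading byte 0xD1 = 11010001 → 2-byte char #1 = D1 8B.
Offset 2: leading byte 0xF3 = 11110011 → 4-byte char #2 = F3 8F 8F B0.
Offset 6: leading byte 0xF0 = 11110000 → 4-byte char #3 = F0 A6 AB 99.
Offset 10: leading byte 0xF3 = 11110011 → 4-byte char #4 = F3 B3 8B 9B.
Offset 14: leading byte 0x48 = 01001000 → 1-byte char #5 = 48.
Offset 15: leading byte 0xC8 = 11001000 → 2-byte char #6 = C8 84.
Offset 17: leading byte 0xCD = 11001101 → 2-byte char #7 = CD 89.
Leading byte 0xCD = 11001101 matches 110xxxxx → 2-byte sequence.
Byte 1: 0xCD = 11001101, payload 01101 (5 bits).
Byte 2: 0x89 = 10001001 (10xxxxxx ✓), payload 001001.
Concatenate: 01101001001 = 0x349 (11 bits → U+0349).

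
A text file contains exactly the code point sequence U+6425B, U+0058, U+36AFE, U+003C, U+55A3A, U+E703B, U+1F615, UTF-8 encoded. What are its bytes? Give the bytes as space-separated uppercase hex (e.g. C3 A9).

F1 A4 89 9B 58 F0 B6 AB BE 3C F1 95 A8 BA F3 A7 80 BB F0 9F 98 95

U+6425B: 4-byte form → F1 A4 89 9B.
U+0058: 1-byte form → 58.
U+36AFE: 4-byte form → F0 B6 AB BE.
U+003C: 1-byte form → 3C.
U+55A3A: 4-byte form → F1 95 A8 BA.
U+E703B: 4-byte form → F3 A7 80 BB.
U+1F615: 4-byte form → F0 9F 98 95.
Concatenated (22 bytes): F1 A4 89 9B 58 F0 B6 AB BE 3C F1 95 A8 BA F3 A7 80 BB F0 9F 98 95.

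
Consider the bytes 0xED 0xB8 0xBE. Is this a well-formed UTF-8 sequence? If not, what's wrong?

invalid (encodes a surrogate (U+D800–U+DFFF))

Structurally a 3-byte sequence; payload = 0xDE3E.
But 0xDE3E is in U+D800–U+DFFF, the surrogate range. Surrogates are not Unicode scalar values and are forbidden in UTF-8.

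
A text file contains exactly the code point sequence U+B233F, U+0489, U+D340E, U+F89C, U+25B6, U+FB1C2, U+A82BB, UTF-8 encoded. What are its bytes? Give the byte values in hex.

F2 B2 8C BF D2 89 F3 93 90 8E EF A2 9C E2 96 B6 F3 BB 87 82 F2 A8 8A BB

U+B233F: 4-byte form → F2 B2 8C BF.
U+0489: 2-byte form → D2 89.
U+D340E: 4-byte form → F3 93 90 8E.
U+F89C: 3-byte form → EF A2 9C.
U+25B6: 3-byte form → E2 96 B6.
U+FB1C2: 4-byte form → F3 BB 87 82.
U+A82BB: 4-byte form → F2 A8 8A BB.
Concatenated (24 bytes): F2 B2 8C BF D2 89 F3 93 90 8E EF A2 9C E2 96 B6 F3 BB 87 82 F2 A8 8A BB.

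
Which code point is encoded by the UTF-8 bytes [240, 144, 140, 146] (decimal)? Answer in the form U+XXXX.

U+10312

Leading byte 0xF0 = 11110000 matches 11110xxx → 4-byte sequence.
Byte 1: 0xF0 = 11110000, payload 000 (3 bits).
Byte 2: 0x90 = 10010000 (10xxxxxx ✓), payload 010000.
Byte 3: 0x8C = 10001100 (10xxxxxx ✓), payload 001100.
Byte 4: 0x92 = 10010010 (10xxxxxx ✓), payload 010010.
Concatenate: 000010000001100010010 = 0x10312 (21 bits → U+10312).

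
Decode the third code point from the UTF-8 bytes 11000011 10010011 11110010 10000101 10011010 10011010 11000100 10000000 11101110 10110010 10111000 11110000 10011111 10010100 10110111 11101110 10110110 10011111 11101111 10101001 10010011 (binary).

U+0100

Offset 0: leading byte 0xC3 = 11000011 → 2-byte char #1 = C3 93.
Offset 2: leading byte 0xF2 = 11110010 → 4-byte char #2 = F2 85 9A 9A.
Offset 6: leading byte 0xC4 = 11000100 → 2-byte char #3 = C4 80.
Leading byte 0xC4 = 11000100 matches 110xxxxx → 2-byte sequence.
Byte 1: 0xC4 = 11000100, payload 00100 (5 bits).
Byte 2: 0x80 = 10000000 (10xxxxxx ✓), payload 000000.
Concatenate: 00100000000 = 0x100 (11 bits → U+0100).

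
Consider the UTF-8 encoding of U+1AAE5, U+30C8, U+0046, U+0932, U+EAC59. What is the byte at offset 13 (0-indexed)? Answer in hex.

U+1AAE5 → 4-byte form F0 9A AB A5 at offsets 0–3.
U+30C8 → 3-byte form E3 83 88 at offsets 4–6.
U+0046 → 1-byte form 46 at offsets 7–7.
U+0932 → 3-byte form E0 A4 B2 at offsets 8–10.
U+EAC59 → 4-byte form F3 AA B1 99 at offsets 11–14.
Offset 13 falls in char 5's range; it's byte 3 of F3 AA B1 99 = 0xB1.

0xB1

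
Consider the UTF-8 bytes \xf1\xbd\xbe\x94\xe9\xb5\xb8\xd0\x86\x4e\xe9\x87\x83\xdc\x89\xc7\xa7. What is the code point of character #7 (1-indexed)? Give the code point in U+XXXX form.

Offset 0: leading byte 0xF1 = 11110001 → 4-byte char #1 = F1 BD BE 94.
Offset 4: leading byte 0xE9 = 11101001 → 3-byte char #2 = E9 B5 B8.
Offset 7: leading byte 0xD0 = 11010000 → 2-byte char #3 = D0 86.
Offset 9: leading byte 0x4E = 01001110 → 1-byte char #4 = 4E.
Offset 10: leading byte 0xE9 = 11101001 → 3-byte char #5 = E9 87 83.
Offset 13: leading byte 0xDC = 11011100 → 2-byte char #6 = DC 89.
Offset 15: leading byte 0xC7 = 11000111 → 2-byte char #7 = C7 A7.
Leading byte 0xC7 = 11000111 matches 110xxxxx → 2-byte sequence.
Byte 1: 0xC7 = 11000111, payload 00111 (5 bits).
Byte 2: 0xA7 = 10100111 (10xxxxxx ✓), payload 100111.
Concatenate: 00111100111 = 0x1E7 (11 bits → U+01E7).

U+01E7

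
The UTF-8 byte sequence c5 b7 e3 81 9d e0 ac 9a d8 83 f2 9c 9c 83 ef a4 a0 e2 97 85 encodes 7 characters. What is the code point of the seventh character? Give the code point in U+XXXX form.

U+25C5

Offset 0: leading byte 0xC5 = 11000101 → 2-byte char #1 = C5 B7.
Offset 2: leading byte 0xE3 = 11100011 → 3-byte char #2 = E3 81 9D.
Offset 5: leading byte 0xE0 = 11100000 → 3-byte char #3 = E0 AC 9A.
Offset 8: leading byte 0xD8 = 11011000 → 2-byte char #4 = D8 83.
Offset 10: leading byte 0xF2 = 11110010 → 4-byte char #5 = F2 9C 9C 83.
Offset 14: leading byte 0xEF = 11101111 → 3-byte char #6 = EF A4 A0.
Offset 17: leading byte 0xE2 = 11100010 → 3-byte char #7 = E2 97 85.
Leading byte 0xE2 = 11100010 matches 1110xxxx → 3-byte sequence.
Byte 1: 0xE2 = 11100010, payload 0010 (4 bits).
Byte 2: 0x97 = 10010111 (10xxxxxx ✓), payload 010111.
Byte 3: 0x85 = 10000101 (10xxxxxx ✓), payload 000101.
Concatenate: 0010010111000101 = 0x25C5 (16 bits → U+25C5).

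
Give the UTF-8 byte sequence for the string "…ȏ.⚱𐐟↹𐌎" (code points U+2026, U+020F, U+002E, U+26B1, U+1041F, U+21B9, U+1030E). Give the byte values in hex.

E2 80 A6 C8 8F 2E E2 9A B1 F0 90 90 9F E2 86 B9 F0 90 8C 8E

U+2026: 3-byte form → E2 80 A6.
U+020F: 2-byte form → C8 8F.
U+002E: 1-byte form → 2E.
U+26B1: 3-byte form → E2 9A B1.
U+1041F: 4-byte form → F0 90 90 9F.
U+21B9: 3-byte form → E2 86 B9.
U+1030E: 4-byte form → F0 90 8C 8E.
Concatenated (20 bytes): E2 80 A6 C8 8F 2E E2 9A B1 F0 90 90 9F E2 86 B9 F0 90 8C 8E.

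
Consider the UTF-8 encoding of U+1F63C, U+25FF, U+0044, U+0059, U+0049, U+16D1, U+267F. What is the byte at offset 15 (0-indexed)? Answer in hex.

0xBF

U+1F63C → 4-byte form F0 9F 98 BC at offsets 0–3.
U+25FF → 3-byte form E2 97 BF at offsets 4–6.
U+0044 → 1-byte form 44 at offsets 7–7.
U+0059 → 1-byte form 59 at offsets 8–8.
U+0049 → 1-byte form 49 at offsets 9–9.
U+16D1 → 3-byte form E1 9B 91 at offsets 10–12.
U+267F → 3-byte form E2 99 BF at offsets 13–15.
Offset 15 falls in char 7's range; it's byte 3 of E2 99 BF = 0xBF.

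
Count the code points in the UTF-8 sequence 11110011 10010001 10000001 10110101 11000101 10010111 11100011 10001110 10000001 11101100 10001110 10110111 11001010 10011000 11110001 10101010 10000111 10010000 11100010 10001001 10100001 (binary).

7

Byte at offset 0: 0xF3 = 11110011 → 4-byte char (#1). Advance 4.
Byte at offset 4: 0xC5 = 11000101 → 2-byte char (#2). Advance 2.
Byte at offset 6: 0xE3 = 11100011 → 3-byte char (#3). Advance 3.
Byte at offset 9: 0xEC = 11101100 → 3-byte char (#4). Advance 3.
Byte at offset 12: 0xCA = 11001010 → 2-byte char (#5). Advance 2.
Byte at offset 14: 0xF1 = 11110001 → 4-byte char (#6). Advance 4.
Byte at offset 18: 0xE2 = 11100010 → 3-byte char (#7). Advance 3.
Reached end at offset 21 after 7 code points.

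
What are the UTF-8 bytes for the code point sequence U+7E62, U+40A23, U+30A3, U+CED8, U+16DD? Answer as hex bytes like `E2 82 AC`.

E7 B9 A2 F1 80 A8 A3 E3 82 A3 EC BB 98 E1 9B 9D

U+7E62: 3-byte form → E7 B9 A2.
U+40A23: 4-byte form → F1 80 A8 A3.
U+30A3: 3-byte form → E3 82 A3.
U+CED8: 3-byte form → EC BB 98.
U+16DD: 3-byte form → E1 9B 9D.
Concatenated (16 bytes): E7 B9 A2 F1 80 A8 A3 E3 82 A3 EC BB 98 E1 9B 9D.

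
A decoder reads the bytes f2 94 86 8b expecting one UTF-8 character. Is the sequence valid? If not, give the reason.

Leading byte 0xF2 = 11110010 → 4-byte form.
Continuation bytes 0x94=10010100, 0x86=10000110, 0x8B=10001011 all match 10xxxxxx.
Decoded value 0x9418B is ≥ 0x10000 (shortest form) and not a surrogate.

valid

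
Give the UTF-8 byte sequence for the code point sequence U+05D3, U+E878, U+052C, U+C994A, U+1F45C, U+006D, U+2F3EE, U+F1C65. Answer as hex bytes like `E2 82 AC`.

U+05D3: 2-byte form → D7 93.
U+E878: 3-byte form → EE A1 B8.
U+052C: 2-byte form → D4 AC.
U+C994A: 4-byte form → F3 89 A5 8A.
U+1F45C: 4-byte form → F0 9F 91 9C.
U+006D: 1-byte form → 6D.
U+2F3EE: 4-byte form → F0 AF 8F AE.
U+F1C65: 4-byte form → F3 B1 B1 A5.
Concatenated (24 bytes): D7 93 EE A1 B8 D4 AC F3 89 A5 8A F0 9F 91 9C 6D F0 AF 8F AE F3 B1 B1 A5.

D7 93 EE A1 B8 D4 AC F3 89 A5 8A F0 9F 91 9C 6D F0 AF 8F AE F3 B1 B1 A5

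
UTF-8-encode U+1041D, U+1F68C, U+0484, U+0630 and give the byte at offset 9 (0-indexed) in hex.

U+1041D → 4-byte form F0 90 90 9D at offsets 0–3.
U+1F68C → 4-byte form F0 9F 9A 8C at offsets 4–7.
U+0484 → 2-byte form D2 84 at offsets 8–9.
Offset 9 falls in char 3's range; it's byte 2 of D2 84 = 0x84.

0x84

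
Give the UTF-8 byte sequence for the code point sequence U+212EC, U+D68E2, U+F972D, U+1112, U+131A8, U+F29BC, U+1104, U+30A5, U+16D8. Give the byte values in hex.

F0 A1 8B AC F3 96 A3 A2 F3 B9 9C AD E1 84 92 F0 93 86 A8 F3 B2 A6 BC E1 84 84 E3 82 A5 E1 9B 98

U+212EC: 4-byte form → F0 A1 8B AC.
U+D68E2: 4-byte form → F3 96 A3 A2.
U+F972D: 4-byte form → F3 B9 9C AD.
U+1112: 3-byte form → E1 84 92.
U+131A8: 4-byte form → F0 93 86 A8.
U+F29BC: 4-byte form → F3 B2 A6 BC.
U+1104: 3-byte form → E1 84 84.
U+30A5: 3-byte form → E3 82 A5.
U+16D8: 3-byte form → E1 9B 98.
Concatenated (32 bytes): F0 A1 8B AC F3 96 A3 A2 F3 B9 9C AD E1 84 92 F0 93 86 A8 F3 B2 A6 BC E1 84 84 E3 82 A5 E1 9B 98.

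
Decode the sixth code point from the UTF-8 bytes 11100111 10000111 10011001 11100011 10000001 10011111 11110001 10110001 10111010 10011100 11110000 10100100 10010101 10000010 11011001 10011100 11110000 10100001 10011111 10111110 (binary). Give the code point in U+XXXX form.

U+217FE

Offset 0: leading byte 0xE7 = 11100111 → 3-byte char #1 = E7 87 99.
Offset 3: leading byte 0xE3 = 11100011 → 3-byte char #2 = E3 81 9F.
Offset 6: leading byte 0xF1 = 11110001 → 4-byte char #3 = F1 B1 BA 9C.
Offset 10: leading byte 0xF0 = 11110000 → 4-byte char #4 = F0 A4 95 82.
Offset 14: leading byte 0xD9 = 11011001 → 2-byte char #5 = D9 9C.
Offset 16: leading byte 0xF0 = 11110000 → 4-byte char #6 = F0 A1 9F BE.
Leading byte 0xF0 = 11110000 matches 11110xxx → 4-byte sequence.
Byte 1: 0xF0 = 11110000, payload 000 (3 bits).
Byte 2: 0xA1 = 10100001 (10xxxxxx ✓), payload 100001.
Byte 3: 0x9F = 10011111 (10xxxxxx ✓), payload 011111.
Byte 4: 0xBE = 10111110 (10xxxxxx ✓), payload 111110.
Concatenate: 000100001011111111110 = 0x217FE (21 bits → U+217FE).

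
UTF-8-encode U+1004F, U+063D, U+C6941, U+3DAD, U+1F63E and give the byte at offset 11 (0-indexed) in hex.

U+1004F → 4-byte form F0 90 81 8F at offsets 0–3.
U+063D → 2-byte form D8 BD at offsets 4–5.
U+C6941 → 4-byte form F3 86 A5 81 at offsets 6–9.
U+3DAD → 3-byte form E3 B6 AD at offsets 10–12.
Offset 11 falls in char 4's range; it's byte 2 of E3 B6 AD = 0xB6.

0xB6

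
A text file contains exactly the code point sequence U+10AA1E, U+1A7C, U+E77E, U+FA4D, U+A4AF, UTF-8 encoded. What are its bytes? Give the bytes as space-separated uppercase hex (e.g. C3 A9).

U+10AA1E: 4-byte form → F4 8A A8 9E.
U+1A7C: 3-byte form → E1 A9 BC.
U+E77E: 3-byte form → EE 9D BE.
U+FA4D: 3-byte form → EF A9 8D.
U+A4AF: 3-byte form → EA 92 AF.
Concatenated (16 bytes): F4 8A A8 9E E1 A9 BC EE 9D BE EF A9 8D EA 92 AF.

F4 8A A8 9E E1 A9 BC EE 9D BE EF A9 8D EA 92 AF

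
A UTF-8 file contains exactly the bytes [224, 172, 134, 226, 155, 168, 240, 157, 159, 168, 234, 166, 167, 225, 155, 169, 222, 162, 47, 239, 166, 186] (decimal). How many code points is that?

8

Byte at offset 0: 0xE0 = 11100000 → 3-byte char (#1). Advance 3.
Byte at offset 3: 0xE2 = 11100010 → 3-byte char (#2). Advance 3.
Byte at offset 6: 0xF0 = 11110000 → 4-byte char (#3). Advance 4.
Byte at offset 10: 0xEA = 11101010 → 3-byte char (#4). Advance 3.
Byte at offset 13: 0xE1 = 11100001 → 3-byte char (#5). Advance 3.
Byte at offset 16: 0xDE = 11011110 → 2-byte char (#6). Advance 2.
Byte at offset 18: 0x2F = 00101111 → 1-byte char (#7). Advance 1.
Byte at offset 19: 0xEF = 11101111 → 3-byte char (#8). Advance 3.
Reached end at offset 22 after 8 code points.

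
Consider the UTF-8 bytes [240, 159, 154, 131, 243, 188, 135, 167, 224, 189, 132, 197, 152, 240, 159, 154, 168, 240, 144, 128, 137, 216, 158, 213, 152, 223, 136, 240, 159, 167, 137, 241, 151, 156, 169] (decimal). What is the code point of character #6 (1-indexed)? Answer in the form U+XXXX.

U+10009

Offset 0: leading byte 0xF0 = 11110000 → 4-byte char #1 = F0 9F 9A 83.
Offset 4: leading byte 0xF3 = 11110011 → 4-byte char #2 = F3 BC 87 A7.
Offset 8: leading byte 0xE0 = 11100000 → 3-byte char #3 = E0 BD 84.
Offset 11: leading byte 0xC5 = 11000101 → 2-byte char #4 = C5 98.
Offset 13: leading byte 0xF0 = 11110000 → 4-byte char #5 = F0 9F 9A A8.
Offset 17: leading byte 0xF0 = 11110000 → 4-byte char #6 = F0 90 80 89.
Leading byte 0xF0 = 11110000 matches 11110xxx → 4-byte sequence.
Byte 1: 0xF0 = 11110000, payload 000 (3 bits).
Byte 2: 0x90 = 10010000 (10xxxxxx ✓), payload 010000.
Byte 3: 0x80 = 10000000 (10xxxxxx ✓), payload 000000.
Byte 4: 0x89 = 10001001 (10xxxxxx ✓), payload 001001.
Concatenate: 000010000000000001001 = 0x10009 (21 bits → U+10009).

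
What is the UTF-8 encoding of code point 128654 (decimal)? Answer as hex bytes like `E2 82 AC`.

U+1F68E = 0x1F68E = 128654 decimal. In range U+10000–U+10FFFF → 4-byte form: 11110xxx 10xxxxxx 10xxxxxx 10xxxxxx.
Binary (21 bits): 000011111011010001110.
Split 3+6+6+6: 000 | 011111 | 011010 | 001110.
Byte 1: 11110000 = 0xF0.
Byte 2: 10011111 = 0x9F.
Byte 3: 10011010 = 0x9A.
Byte 4: 10001110 = 0x8E.

F0 9F 9A 8E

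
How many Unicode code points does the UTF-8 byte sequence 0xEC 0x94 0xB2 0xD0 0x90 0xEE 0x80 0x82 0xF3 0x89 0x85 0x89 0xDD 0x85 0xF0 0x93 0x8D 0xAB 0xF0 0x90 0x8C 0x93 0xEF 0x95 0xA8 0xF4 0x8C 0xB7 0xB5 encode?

9

Byte at offset 0: 0xEC = 11101100 → 3-byte char (#1). Advance 3.
Byte at offset 3: 0xD0 = 11010000 → 2-byte char (#2). Advance 2.
Byte at offset 5: 0xEE = 11101110 → 3-byte char (#3). Advance 3.
Byte at offset 8: 0xF3 = 11110011 → 4-byte char (#4). Advance 4.
Byte at offset 12: 0xDD = 11011101 → 2-byte char (#5). Advance 2.
Byte at offset 14: 0xF0 = 11110000 → 4-byte char (#6). Advance 4.
Byte at offset 18: 0xF0 = 11110000 → 4-byte char (#7). Advance 4.
Byte at offset 22: 0xEF = 11101111 → 3-byte char (#8). Advance 3.
Byte at offset 25: 0xF4 = 11110100 → 4-byte char (#9). Advance 4.
Reached end at offset 29 after 9 code points.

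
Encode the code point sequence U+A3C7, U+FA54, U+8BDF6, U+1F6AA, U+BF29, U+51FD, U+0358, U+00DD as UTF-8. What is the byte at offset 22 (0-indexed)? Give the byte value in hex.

0xC3

U+A3C7 → 3-byte form EA 8F 87 at offsets 0–2.
U+FA54 → 3-byte form EF A9 94 at offsets 3–5.
U+8BDF6 → 4-byte form F2 8B B7 B6 at offsets 6–9.
U+1F6AA → 4-byte form F0 9F 9A AA at offsets 10–13.
U+BF29 → 3-byte form EB BC A9 at offsets 14–16.
U+51FD → 3-byte form E5 87 BD at offsets 17–19.
U+0358 → 2-byte form CD 98 at offsets 20–21.
U+00DD → 2-byte form C3 9D at offsets 22–23.
Offset 22 falls in char 8's range; it's byte 1 of C3 9D = 0xC3.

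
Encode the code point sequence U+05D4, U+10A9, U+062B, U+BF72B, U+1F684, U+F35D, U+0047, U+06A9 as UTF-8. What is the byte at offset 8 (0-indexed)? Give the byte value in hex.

0xBF

U+05D4 → 2-byte form D7 94 at offsets 0–1.
U+10A9 → 3-byte form E1 82 A9 at offsets 2–4.
U+062B → 2-byte form D8 AB at offsets 5–6.
U+BF72B → 4-byte form F2 BF 9C AB at offsets 7–10.
Offset 8 falls in char 4's range; it's byte 2 of F2 BF 9C AB = 0xBF.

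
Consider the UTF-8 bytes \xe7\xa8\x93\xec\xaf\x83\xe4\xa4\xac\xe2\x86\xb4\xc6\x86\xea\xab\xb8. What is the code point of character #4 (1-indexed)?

Offset 0: leading byte 0xE7 = 11100111 → 3-byte char #1 = E7 A8 93.
Offset 3: leading byte 0xEC = 11101100 → 3-byte char #2 = EC AF 83.
Offset 6: leading byte 0xE4 = 11100100 → 3-byte char #3 = E4 A4 AC.
Offset 9: leading byte 0xE2 = 11100010 → 3-byte char #4 = E2 86 B4.
Leading byte 0xE2 = 11100010 matches 1110xxxx → 3-byte sequence.
Byte 1: 0xE2 = 11100010, payload 0010 (4 bits).
Byte 2: 0x86 = 10000110 (10xxxxxx ✓), payload 000110.
Byte 3: 0xB4 = 10110100 (10xxxxxx ✓), payload 110100.
Concatenate: 0010000110110100 = 0x21B4 (16 bits → U+21B4).

U+21B4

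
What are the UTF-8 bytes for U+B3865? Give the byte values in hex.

U+B3865 = 0xB3865 = 735333 decimal. In range U+10000–U+10FFFF → 4-byte form: 11110xxx 10xxxxxx 10xxxxxx 10xxxxxx.
Binary (21 bits): 010110011100001100101.
Split 3+6+6+6: 010 | 110011 | 100001 | 100101.
Byte 1: 11110010 = 0xF2.
Byte 2: 10110011 = 0xB3.
Byte 3: 10100001 = 0xA1.
Byte 4: 10100101 = 0xA5.

F2 B3 A1 A5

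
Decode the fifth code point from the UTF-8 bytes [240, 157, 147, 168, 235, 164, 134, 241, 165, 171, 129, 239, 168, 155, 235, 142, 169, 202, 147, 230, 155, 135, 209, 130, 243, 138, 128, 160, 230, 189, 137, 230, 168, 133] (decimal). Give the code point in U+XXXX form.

U+B3A9

Offset 0: leading byte 0xF0 = 11110000 → 4-byte char #1 = F0 9D 93 A8.
Offset 4: leading byte 0xEB = 11101011 → 3-byte char #2 = EB A4 86.
Offset 7: leading byte 0xF1 = 11110001 → 4-byte char #3 = F1 A5 AB 81.
Offset 11: leading byte 0xEF = 11101111 → 3-byte char #4 = EF A8 9B.
Offset 14: leading byte 0xEB = 11101011 → 3-byte char #5 = EB 8E A9.
Leading byte 0xEB = 11101011 matches 1110xxxx → 3-byte sequence.
Byte 1: 0xEB = 11101011, payload 1011 (4 bits).
Byte 2: 0x8E = 10001110 (10xxxxxx ✓), payload 001110.
Byte 3: 0xA9 = 10101001 (10xxxxxx ✓), payload 101001.
Concatenate: 1011001110101001 = 0xB3A9 (16 bits → U+B3A9).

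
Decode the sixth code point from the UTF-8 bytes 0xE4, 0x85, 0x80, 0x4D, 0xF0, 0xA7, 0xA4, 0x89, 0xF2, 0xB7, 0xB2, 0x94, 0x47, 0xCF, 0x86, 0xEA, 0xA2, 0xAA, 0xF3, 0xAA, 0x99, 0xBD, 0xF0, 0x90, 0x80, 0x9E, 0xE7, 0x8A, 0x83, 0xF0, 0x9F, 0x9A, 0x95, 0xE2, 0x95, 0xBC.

Offset 0: leading byte 0xE4 = 11100100 → 3-byte char #1 = E4 85 80.
Offset 3: leading byte 0x4D = 01001101 → 1-byte char #2 = 4D.
Offset 4: leading byte 0xF0 = 11110000 → 4-byte char #3 = F0 A7 A4 89.
Offset 8: leading byte 0xF2 = 11110010 → 4-byte char #4 = F2 B7 B2 94.
Offset 12: leading byte 0x47 = 01000111 → 1-byte char #5 = 47.
Offset 13: leading byte 0xCF = 11001111 → 2-byte char #6 = CF 86.
Leading byte 0xCF = 11001111 matches 110xxxxx → 2-byte sequence.
Byte 1: 0xCF = 11001111, payload 01111 (5 bits).
Byte 2: 0x86 = 10000110 (10xxxxxx ✓), payload 000110.
Concatenate: 01111000110 = 0x3C6 (11 bits → U+03C6).

U+03C6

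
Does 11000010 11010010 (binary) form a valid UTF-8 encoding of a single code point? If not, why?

Leading byte 0xC2 = 11000010 → 2-byte form.
Byte 2 is 0xD2 = 11010010, which is not 10xxxxxx — expected a continuation byte.

invalid (non-continuation byte where continuation expected)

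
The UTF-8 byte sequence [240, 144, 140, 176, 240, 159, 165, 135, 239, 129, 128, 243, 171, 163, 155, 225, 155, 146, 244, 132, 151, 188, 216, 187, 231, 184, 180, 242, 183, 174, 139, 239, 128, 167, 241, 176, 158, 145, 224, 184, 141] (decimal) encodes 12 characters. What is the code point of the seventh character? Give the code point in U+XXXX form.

U+063B

Offset 0: leading byte 0xF0 = 11110000 → 4-byte char #1 = F0 90 8C B0.
Offset 4: leading byte 0xF0 = 11110000 → 4-byte char #2 = F0 9F A5 87.
Offset 8: leading byte 0xEF = 11101111 → 3-byte char #3 = EF 81 80.
Offset 11: leading byte 0xF3 = 11110011 → 4-byte char #4 = F3 AB A3 9B.
Offset 15: leading byte 0xE1 = 11100001 → 3-byte char #5 = E1 9B 92.
Offset 18: leading byte 0xF4 = 11110100 → 4-byte char #6 = F4 84 97 BC.
Offset 22: leading byte 0xD8 = 11011000 → 2-byte char #7 = D8 BB.
Leading byte 0xD8 = 11011000 matches 110xxxxx → 2-byte sequence.
Byte 1: 0xD8 = 11011000, payload 11000 (5 bits).
Byte 2: 0xBB = 10111011 (10xxxxxx ✓), payload 111011.
Concatenate: 11000111011 = 0x63B (11 bits → U+063B).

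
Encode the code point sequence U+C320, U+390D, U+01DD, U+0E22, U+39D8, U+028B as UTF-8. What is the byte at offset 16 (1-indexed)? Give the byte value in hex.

0x8B

1-indexed offset 16 is 0-indexed offset 15.
U+C320 → 3-byte form EC 8C A0 at offsets 0–2.
U+390D → 3-byte form E3 A4 8D at offsets 3–5.
U+01DD → 2-byte form C7 9D at offsets 6–7.
U+0E22 → 3-byte form E0 B8 A2 at offsets 8–10.
U+39D8 → 3-byte form E3 A7 98 at offsets 11–13.
U+028B → 2-byte form CA 8B at offsets 14–15.
Offset 15 falls in char 6's range; it's byte 2 of CA 8B = 0x8B.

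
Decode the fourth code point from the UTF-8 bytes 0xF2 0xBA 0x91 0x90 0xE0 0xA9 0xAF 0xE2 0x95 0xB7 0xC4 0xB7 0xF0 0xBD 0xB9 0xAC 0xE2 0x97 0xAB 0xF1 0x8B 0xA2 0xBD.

U+0137

Offset 0: leading byte 0xF2 = 11110010 → 4-byte char #1 = F2 BA 91 90.
Offset 4: leading byte 0xE0 = 11100000 → 3-byte char #2 = E0 A9 AF.
Offset 7: leading byte 0xE2 = 11100010 → 3-byte char #3 = E2 95 B7.
Offset 10: leading byte 0xC4 = 11000100 → 2-byte char #4 = C4 B7.
Leading byte 0xC4 = 11000100 matches 110xxxxx → 2-byte sequence.
Byte 1: 0xC4 = 11000100, payload 00100 (5 bits).
Byte 2: 0xB7 = 10110111 (10xxxxxx ✓), payload 110111.
Concatenate: 00100110111 = 0x137 (11 bits → U+0137).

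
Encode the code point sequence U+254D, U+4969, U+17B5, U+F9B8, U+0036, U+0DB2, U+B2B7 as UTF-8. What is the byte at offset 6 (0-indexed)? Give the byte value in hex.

0xE1

U+254D → 3-byte form E2 95 8D at offsets 0–2.
U+4969 → 3-byte form E4 A5 A9 at offsets 3–5.
U+17B5 → 3-byte form E1 9E B5 at offsets 6–8.
Offset 6 falls in char 3's range; it's byte 1 of E1 9E B5 = 0xE1.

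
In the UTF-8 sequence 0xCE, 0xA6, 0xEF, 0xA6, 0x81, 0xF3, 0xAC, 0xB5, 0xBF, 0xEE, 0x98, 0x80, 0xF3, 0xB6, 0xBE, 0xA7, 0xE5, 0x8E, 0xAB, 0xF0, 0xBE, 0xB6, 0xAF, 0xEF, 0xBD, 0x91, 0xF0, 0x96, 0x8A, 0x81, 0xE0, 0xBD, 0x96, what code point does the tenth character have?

Offset 0: leading byte 0xCE = 11001110 → 2-byte char #1 = CE A6.
Offset 2: leading byte 0xEF = 11101111 → 3-byte char #2 = EF A6 81.
Offset 5: leading byte 0xF3 = 11110011 → 4-byte char #3 = F3 AC B5 BF.
Offset 9: leading byte 0xEE = 11101110 → 3-byte char #4 = EE 98 80.
Offset 12: leading byte 0xF3 = 11110011 → 4-byte char #5 = F3 B6 BE A7.
Offset 16: leading byte 0xE5 = 11100101 → 3-byte char #6 = E5 8E AB.
Offset 19: leading byte 0xF0 = 11110000 → 4-byte char #7 = F0 BE B6 AF.
Offset 23: leading byte 0xEF = 11101111 → 3-byte char #8 = EF BD 91.
Offset 26: leading byte 0xF0 = 11110000 → 4-byte char #9 = F0 96 8A 81.
Offset 30: leading byte 0xE0 = 11100000 → 3-byte char #10 = E0 BD 96.
Leading byte 0xE0 = 11100000 matches 1110xxxx → 3-byte sequence.
Byte 1: 0xE0 = 11100000, payload 0000 (4 bits).
Byte 2: 0xBD = 10111101 (10xxxxxx ✓), payload 111101.
Byte 3: 0x96 = 10010110 (10xxxxxx ✓), payload 010110.
Concatenate: 0000111101010110 = 0xF56 (16 bits → U+0F56).

U+0F56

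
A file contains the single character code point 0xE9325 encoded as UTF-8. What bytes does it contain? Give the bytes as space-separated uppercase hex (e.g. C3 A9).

F3 A9 8C A5

U+E9325 = 0xE9325 = 955173 decimal. In range U+10000–U+10FFFF → 4-byte form: 11110xxx 10xxxxxx 10xxxxxx 10xxxxxx.
Binary (21 bits): 011101001001100100101.
Split 3+6+6+6: 011 | 101001 | 001100 | 100101.
Byte 1: 11110011 = 0xF3.
Byte 2: 10101001 = 0xA9.
Byte 3: 10001100 = 0x8C.
Byte 4: 10100101 = 0xA5.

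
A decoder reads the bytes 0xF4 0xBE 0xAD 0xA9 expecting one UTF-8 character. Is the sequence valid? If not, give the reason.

Leading byte 0xF4 = 11110100 → 4-byte form.
Payload = 0x13EB69, which exceeds U+10FFFF, the maximum Unicode code point. (Leading bytes F5–FF, or F4 followed by ≥ 0x90, are invalid.)

invalid (encodes a value above U+10FFFF)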